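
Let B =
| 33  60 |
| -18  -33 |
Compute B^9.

tr B = 0 and det B = -9, so the characteristic polynomial is λ² − (0)λ + (-9) with roots -3 and 3.
Eigenvectors give P = [[5, 2], [-3, -1]] with P⁻¹ = [[-1, -2], [3, 5]], and B = P·diag(-3, 3)·P⁻¹.
Then B^9 = P·diag(-19683, 19683)·P⁻¹ = [[-98415, 39366], [59049, -19683]] · [[-1, -2], [3, 5]] = [[216513, 393660], [-118098, -216513]].

[[216513, 393660], [-118098, -216513]]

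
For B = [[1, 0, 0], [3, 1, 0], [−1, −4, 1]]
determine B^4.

B = I + N where N = [[0, 0, 0], [3, 0, 0], [−1, −4, 0]] is strictly lower-triangular, so N^3 = 0.
(I + N)^4 = I + 4·N + 6·N^2 = [[1, 0, 0], [12, 1, 0], [−76, −16, 1]].

[[1, 0, 0], [12, 1, 0], [−76, −16, 1]]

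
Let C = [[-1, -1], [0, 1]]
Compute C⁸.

C² = I (check: tr C = 0 and det C = -1), so C⁸ = I since 8 is even.

[[1, 0], [0, 1]]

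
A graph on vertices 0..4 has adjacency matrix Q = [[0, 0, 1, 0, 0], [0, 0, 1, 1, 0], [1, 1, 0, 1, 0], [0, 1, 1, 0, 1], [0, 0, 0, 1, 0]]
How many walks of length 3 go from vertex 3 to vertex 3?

The number of length-3 walks from vertex 3 to vertex 3 is entry (3,3) of Q³, where Q is the adjacency matrix.
Q² = [[1, 1, 0, 1, 0], [1, 2, 1, 1, 1], [0, 1, 3, 1, 1], [1, 1, 1, 3, 0], [0, 1, 1, 0, 1]]
Q³ = [[0, 1, 3, 1, 1], [1, 2, 4, 4, 1], [3, 4, 2, 5, 1], [1, 4, 5, 2, 3], [1, 1, 1, 3, 0]]

2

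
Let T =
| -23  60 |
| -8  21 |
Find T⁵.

tr T = -2 and det T = -3, so the characteristic polynomial is λ² − (-2)λ + (-3) with roots 1 and -3.
Eigenvectors give P = [[-5, 3], [-2, 1]] with P⁻¹ = [[1, -3], [2, -5]], and T = P·diag(1, -3)·P⁻¹.
Then T⁵ = P·diag(1, -243)·P⁻¹ = [[-5, -729], [-2, -243]] · [[1, -3], [2, -5]] = [[-1463, 3660], [-488, 1221]].

[[-1463, 3660], [-488, 1221]]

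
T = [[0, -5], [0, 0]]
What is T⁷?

T is strictly triangular, hence nilpotent: T² = 0, so T⁷ = 0.

[[0, 0], [0, 0]]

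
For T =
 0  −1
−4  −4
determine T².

[[4, 4], [16, 20]]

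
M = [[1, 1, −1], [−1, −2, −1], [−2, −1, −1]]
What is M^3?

M^2 = [[2, 0, −1], [3, 4, 4], [1, 1, 4]]
M^3 = [[4, 3, −1], [−9, −9, −11], [−8, −5, −6]]

[[4, 3, −1], [−9, −9, −11], [−8, −5, −6]]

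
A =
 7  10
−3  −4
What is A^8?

tr A = 3 and det A = 2, so the characteristic polynomial is λ² − (3)λ + (2) with roots 1 and 2.
Eigenvectors give P = [[−5, 2], [3, −1]] with P⁻¹ = [[1, 2], [3, 5]], and A = P·diag(1, 2)·P⁻¹.
Then A^8 = P·diag(1, 256)·P⁻¹ = [[−5, 512], [3, −256]] · [[1, 2], [3, 5]] = [[1531, 2550], [−765, −1274]].

[[1531, 2550], [−765, −1274]]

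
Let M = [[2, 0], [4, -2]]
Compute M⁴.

[[16, 0], [0, 16]]

tr M = 0 and det M = -4, so the characteristic polynomial is λ² − (0)λ + (-4) with roots 2 and -2.
Eigenvectors give P = [[1, 0], [1, 1]] with P⁻¹ = [[1, 0], [-1, 1]], and M = P·diag(2, -2)·P⁻¹.
Then M⁴ = P·diag(16, 16)·P⁻¹ = [[16, 0], [16, 16]] · [[1, 0], [-1, 1]] = [[16, 0], [0, 16]].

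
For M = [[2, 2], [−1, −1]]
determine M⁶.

M² = M (a projection; rank 1, trace 1), so M⁶ = M.

[[2, 2], [−1, −1]]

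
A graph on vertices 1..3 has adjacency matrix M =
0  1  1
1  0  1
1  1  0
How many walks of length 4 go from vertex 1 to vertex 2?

5

The number of length-4 walks from vertex 1 to vertex 2 is entry (1,2) of M⁴, where M is the adjacency matrix.
M² = [[2, 1, 1], [1, 2, 1], [1, 1, 2]]
M³ = [[2, 3, 3], [3, 2, 3], [3, 3, 2]]
M⁴ = [[6, 5, 5], [5, 6, 5], [5, 5, 6]]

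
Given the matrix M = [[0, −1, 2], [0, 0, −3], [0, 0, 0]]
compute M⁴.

M is strictly triangular, hence nilpotent: M³ = 0, so M⁴ = 0.

[[0, 0, 0], [0, 0, 0], [0, 0, 0]]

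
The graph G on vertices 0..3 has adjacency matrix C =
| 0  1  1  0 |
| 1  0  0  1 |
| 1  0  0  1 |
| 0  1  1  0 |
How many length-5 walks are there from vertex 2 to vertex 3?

The number of length-5 walks from vertex 2 to vertex 3 is entry (2,3) of C⁵, where C is the adjacency matrix.
C² = [[2, 0, 0, 2], [0, 2, 2, 0], [0, 2, 2, 0], [2, 0, 0, 2]]
C³ = [[0, 4, 4, 0], [4, 0, 0, 4], [4, 0, 0, 4], [0, 4, 4, 0]]
C⁴ = [[8, 0, 0, 8], [0, 8, 8, 0], [0, 8, 8, 0], [8, 0, 0, 8]]
C⁵ = [[0, 16, 16, 0], [16, 0, 0, 16], [16, 0, 0, 16], [0, 16, 16, 0]]

16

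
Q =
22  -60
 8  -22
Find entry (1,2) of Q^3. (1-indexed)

tr Q = 0 and det Q = -4, so the characteristic polynomial is λ² − (0)λ + (-4) with roots 2 and -2.
Eigenvectors give P = [[3, -5], [1, -2]] with P⁻¹ = [[2, -5], [1, -3]], and Q = P·diag(2, -2)·P⁻¹.
Then Q^3 = P·diag(8, -8)·P⁻¹ = [[24, 40], [8, 16]] · [[2, -5], [1, -3]] = [[88, -240], [32, -88]].

-240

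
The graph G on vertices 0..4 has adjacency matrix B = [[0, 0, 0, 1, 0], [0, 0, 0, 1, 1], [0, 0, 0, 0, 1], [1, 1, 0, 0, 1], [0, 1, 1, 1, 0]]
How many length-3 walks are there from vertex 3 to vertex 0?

The number of length-3 walks from vertex 3 to vertex 0 is entry (3,0) of B³, where B is the adjacency matrix.
B² = [[1, 1, 0, 0, 1], [1, 2, 1, 1, 1], [0, 1, 1, 1, 0], [0, 1, 1, 3, 1], [1, 1, 0, 1, 3]]
B³ = [[0, 1, 1, 3, 1], [1, 2, 1, 4, 4], [1, 1, 0, 1, 3], [3, 4, 1, 2, 5], [1, 4, 3, 5, 2]]

3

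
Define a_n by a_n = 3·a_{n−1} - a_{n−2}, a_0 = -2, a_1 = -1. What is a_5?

-13

With companion matrix M = [[3, -1], [1, 0]], [a_n, a_{n−1}]ᵀ = M·[a_{n−1}, a_{n−2}]ᵀ, so [a_5, a_4]ᵀ = M⁴·[a_1, a_0]ᵀ.
M⁴ = [[55, -21], [21, -8]], giving [a_5, a_4]ᵀ = [[-13], [-5]].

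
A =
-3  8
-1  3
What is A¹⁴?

A² = I (check: tr A = 0 and det A = -1), so A¹⁴ = I since 14 is even.

[[1, 0], [0, 1]]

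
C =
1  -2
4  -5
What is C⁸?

[[-6559, 6560], [-13120, 13121]]

tr C = -4 and det C = 3, so the characteristic polynomial is λ² − (-4)λ + (3) with roots -3 and -1.
Eigenvectors give P = [[1, 1], [2, 1]] with P⁻¹ = [[-1, 1], [2, -1]], and C = P·diag(-3, -1)·P⁻¹.
Then C⁸ = P·diag(6561, 1)·P⁻¹ = [[6561, 1], [13122, 1]] · [[-1, 1], [2, -1]] = [[-6559, 6560], [-13120, 13121]].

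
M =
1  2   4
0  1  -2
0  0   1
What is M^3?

M = I + N where N = [[0, 2, 4], [0, 0, -2], [0, 0, 0]] is strictly upper-triangular, so N^3 = 0.
(I + N)^3 = I + 3·N + 3·N^2 = [[1, 6, 0], [0, 1, -6], [0, 0, 1]].

[[1, 6, 0], [0, 1, -6], [0, 0, 1]]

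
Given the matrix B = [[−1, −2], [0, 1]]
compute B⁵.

B² = I (check: tr B = 0 and det B = −1), so B⁵ = B since 5 is odd.

[[−1, −2], [0, 1]]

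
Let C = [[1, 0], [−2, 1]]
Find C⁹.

[[1, 0], [−18, 1]]

C = I + N where N = [[0, 0], [−2, 0]] is strictly lower-triangular, so N² = 0.
(I + N)⁹ = I + 9·N = [[1, 0], [−18, 1]].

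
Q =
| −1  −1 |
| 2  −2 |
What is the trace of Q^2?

1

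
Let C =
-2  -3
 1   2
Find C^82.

C² = I (check: tr C = 0 and det C = -1), so C^82 = I since 82 is even.

[[1, 0], [0, 1]]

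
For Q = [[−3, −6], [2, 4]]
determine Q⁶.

Q² = Q (a projection; rank 1, trace 1), so Q⁶ = Q.

[[−3, −6], [2, 4]]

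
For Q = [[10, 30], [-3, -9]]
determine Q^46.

[[10, 30], [-3, -9]]

Q² = Q (a projection; rank 1, trace 1), so Q^46 = Q.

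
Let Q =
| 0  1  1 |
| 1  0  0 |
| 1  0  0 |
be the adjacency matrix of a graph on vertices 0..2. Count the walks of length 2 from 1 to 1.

1

The number of length-2 walks from vertex 1 to vertex 1 is entry (1,1) of Q², where Q is the adjacency matrix.
Q² = [[2, 0, 0], [0, 1, 1], [0, 1, 1]]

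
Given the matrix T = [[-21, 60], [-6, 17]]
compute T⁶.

[[7281, -21840], [2184, -6551]]

tr T = -4 and det T = 3, so the characteristic polynomial is λ² − (-4)λ + (3) with roots -3 and -1.
Eigenvectors give P = [[10, 3], [3, 1]] with P⁻¹ = [[1, -3], [-3, 10]], and T = P·diag(-3, -1)·P⁻¹.
Then T⁶ = P·diag(729, 1)·P⁻¹ = [[7290, 3], [2187, 1]] · [[1, -3], [-3, 10]] = [[7281, -21840], [2184, -6551]].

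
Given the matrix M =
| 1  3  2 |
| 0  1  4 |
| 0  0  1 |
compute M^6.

M = I + N where N = [[0, 3, 2], [0, 0, 4], [0, 0, 0]] is strictly upper-triangular, so N^3 = 0.
(I + N)^6 = I + 6·N + 15·N^2 = [[1, 18, 192], [0, 1, 24], [0, 0, 1]].

[[1, 18, 192], [0, 1, 24], [0, 0, 1]]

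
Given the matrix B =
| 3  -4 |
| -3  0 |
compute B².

[[21, -12], [-9, 12]]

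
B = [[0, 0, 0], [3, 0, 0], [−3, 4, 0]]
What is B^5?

[[0, 0, 0], [0, 0, 0], [0, 0, 0]]

B is strictly triangular, hence nilpotent: B^3 = 0, so B^5 = 0.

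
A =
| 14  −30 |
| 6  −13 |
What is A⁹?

[[2564, −5130], [1026, −2053]]

tr A = 1 and det A = −2, so the characteristic polynomial is λ² − (1)λ + (−2) with roots 2 and −1.
Eigenvectors give P = [[5, 2], [2, 1]] with P⁻¹ = [[1, −2], [−2, 5]], and A = P·diag(2, −1)·P⁻¹.
Then A⁹ = P·diag(512, −1)·P⁻¹ = [[2560, −2], [1024, −1]] · [[1, −2], [−2, 5]] = [[2564, −5130], [1026, −2053]].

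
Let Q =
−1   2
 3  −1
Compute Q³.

Q² = [[7, −4], [−6, 7]]
Q³ = [[−19, 18], [27, −19]]

[[−19, 18], [27, −19]]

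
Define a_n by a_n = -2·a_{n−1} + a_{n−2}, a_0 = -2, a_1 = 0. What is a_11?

With companion matrix B = [[-2, 1], [1, 0]], [a_n, a_{n−1}]ᵀ = B·[a_{n−1}, a_{n−2}]ᵀ, so [a_11, a_10]ᵀ = B¹⁰·[a_1, a_0]ᵀ.
B¹⁰ = [[5741, -2378], [-2378, 985]], giving [a_11, a_10]ᵀ = [[4756], [-1970]].

4756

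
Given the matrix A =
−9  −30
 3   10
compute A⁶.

A² = A (a projection; rank 1, trace 1), so A⁶ = A.

[[−9, −30], [3, 10]]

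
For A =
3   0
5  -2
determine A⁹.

tr A = 1 and det A = -6, so the characteristic polynomial is λ² − (1)λ + (-6) with roots 3 and -2.
Eigenvectors give P = [[1, 0], [1, -1]] with P⁻¹ = [[1, 0], [1, -1]], and A = P·diag(3, -2)·P⁻¹.
Then A⁹ = P·diag(19683, -512)·P⁻¹ = [[19683, 0], [19683, 512]] · [[1, 0], [1, -1]] = [[19683, 0], [20195, -512]].

[[19683, 0], [20195, -512]]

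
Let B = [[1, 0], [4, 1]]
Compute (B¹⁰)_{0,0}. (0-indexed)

B = I + N where N = [[0, 0], [4, 0]] is strictly lower-triangular, so N² = 0.
(I + N)¹⁰ = I + 10·N = [[1, 0], [40, 1]].

1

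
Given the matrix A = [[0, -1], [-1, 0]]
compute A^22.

A² = I (check: tr A = 0 and det A = -1), so A^22 = I since 22 is even.

[[1, 0], [0, 1]]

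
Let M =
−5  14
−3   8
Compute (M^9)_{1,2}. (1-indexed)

7154

tr M = 3 and det M = 2, so the characteristic polynomial is λ² − (3)λ + (2) with roots 1 and 2.
Eigenvectors give P = [[7, −2], [3, −1]] with P⁻¹ = [[1, −2], [3, −7]], and M = P·diag(1, 2)·P⁻¹.
Then M^9 = P·diag(1, 512)·P⁻¹ = [[7, −1024], [3, −512]] · [[1, −2], [3, −7]] = [[−3065, 7154], [−1533, 3578]].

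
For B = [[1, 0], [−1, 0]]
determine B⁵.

B² = B (a projection; rank 1, trace 1), so B⁵ = B.

[[1, 0], [−1, 0]]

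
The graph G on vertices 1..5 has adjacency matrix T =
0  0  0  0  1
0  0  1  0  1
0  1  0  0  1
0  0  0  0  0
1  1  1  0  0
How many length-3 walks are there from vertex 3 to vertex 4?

0

The number of length-3 walks from vertex 3 to vertex 4 is entry (3,4) of T³, where T is the adjacency matrix.
T² = [[1, 1, 1, 0, 0], [1, 2, 1, 0, 1], [1, 1, 2, 0, 1], [0, 0, 0, 0, 0], [0, 1, 1, 0, 3]]
T³ = [[0, 1, 1, 0, 3], [1, 2, 3, 0, 4], [1, 3, 2, 0, 4], [0, 0, 0, 0, 0], [3, 4, 4, 0, 2]]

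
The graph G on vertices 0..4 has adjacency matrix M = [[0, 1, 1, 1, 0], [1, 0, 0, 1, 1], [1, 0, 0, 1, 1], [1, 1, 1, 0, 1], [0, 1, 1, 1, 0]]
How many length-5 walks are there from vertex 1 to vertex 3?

The number of length-5 walks from vertex 1 to vertex 3 is entry (1,3) of M⁵, where M is the adjacency matrix.
M² = [[3, 1, 1, 2, 3], [1, 3, 3, 2, 1], [1, 3, 3, 2, 1], [2, 2, 2, 4, 2], [3, 1, 1, 2, 3]]
M³ = [[4, 8, 8, 8, 4], [8, 4, 4, 8, 8], [8, 4, 4, 8, 8], [8, 8, 8, 8, 8], [4, 8, 8, 8, 4]]
M⁴ = [[24, 16, 16, 24, 24], [16, 24, 24, 24, 16], [16, 24, 24, 24, 16], [24, 24, 24, 32, 24], [24, 16, 16, 24, 24]]
M⁵ = [[56, 72, 72, 80, 56], [72, 56, 56, 80, 72], [72, 56, 56, 80, 72], [80, 80, 80, 96, 80], [56, 72, 72, 80, 56]]

80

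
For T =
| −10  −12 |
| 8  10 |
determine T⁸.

tr T = 0 and det T = −4, so the characteristic polynomial is λ² − (0)λ + (−4) with roots 2 and −2.
Eigenvectors give P = [[−1, 3], [1, −2]] with P⁻¹ = [[2, 3], [1, 1]], and T = P·diag(2, −2)·P⁻¹.
Then T⁸ = P·diag(256, 256)·P⁻¹ = [[−256, 768], [256, −512]] · [[2, 3], [1, 1]] = [[256, 0], [0, 256]].

[[256, 0], [0, 256]]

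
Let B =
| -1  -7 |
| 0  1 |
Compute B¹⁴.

B² = I (check: tr B = 0 and det B = -1), so B¹⁴ = I since 14 is even.

[[1, 0], [0, 1]]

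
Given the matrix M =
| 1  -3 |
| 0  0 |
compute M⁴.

M² = [[1, -3], [0, 0]]
M³ = [[1, -3], [0, 0]]
M⁴ = [[1, -3], [0, 0]]

[[1, -3], [0, 0]]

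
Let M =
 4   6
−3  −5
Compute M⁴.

[[−14, −30], [15, 31]]

tr M = −1 and det M = −2, so the characteristic polynomial is λ² − (−1)λ + (−2) with roots 1 and −2.
Eigenvectors give P = [[2, −1], [−1, 1]] with P⁻¹ = [[1, 1], [1, 2]], and M = P·diag(1, −2)·P⁻¹.
Then M⁴ = P·diag(1, 16)·P⁻¹ = [[2, −16], [−1, 16]] · [[1, 1], [1, 2]] = [[−14, −30], [15, 31]].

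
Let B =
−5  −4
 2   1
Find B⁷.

[[−4373, −4372], [2186, 2185]]

tr B = −4 and det B = 3, so the characteristic polynomial is λ² − (−4)λ + (3) with roots −1 and −3.
Eigenvectors give P = [[−1, −2], [1, 1]] with P⁻¹ = [[1, 2], [−1, −1]], and B = P·diag(−1, −3)·P⁻¹.
Then B⁷ = P·diag(−1, −2187)·P⁻¹ = [[1, 4374], [−1, −2187]] · [[1, 2], [−1, −1]] = [[−4373, −4372], [2186, 2185]].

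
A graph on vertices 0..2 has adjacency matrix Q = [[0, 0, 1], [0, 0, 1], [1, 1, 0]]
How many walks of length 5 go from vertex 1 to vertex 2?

The number of length-5 walks from vertex 1 to vertex 2 is entry (1,2) of Q⁵, where Q is the adjacency matrix.
Q² = [[1, 1, 0], [1, 1, 0], [0, 0, 2]]
Q³ = [[0, 0, 2], [0, 0, 2], [2, 2, 0]]
Q⁴ = [[2, 2, 0], [2, 2, 0], [0, 0, 4]]
Q⁵ = [[0, 0, 4], [0, 0, 4], [4, 4, 0]]

4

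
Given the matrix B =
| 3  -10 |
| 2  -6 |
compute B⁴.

[[-59, 150], [-30, 76]]

tr B = -3 and det B = 2, so the characteristic polynomial is λ² − (-3)λ + (2) with roots -1 and -2.
Eigenvectors give P = [[5, 2], [2, 1]] with P⁻¹ = [[1, -2], [-2, 5]], and B = P·diag(-1, -2)·P⁻¹.
Then B⁴ = P·diag(1, 16)·P⁻¹ = [[5, 32], [2, 16]] · [[1, -2], [-2, 5]] = [[-59, 150], [-30, 76]].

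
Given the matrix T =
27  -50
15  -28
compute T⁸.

tr T = -1 and det T = -6, so the characteristic polynomial is λ² − (-1)λ + (-6) with roots 2 and -3.
Eigenvectors give P = [[2, -5], [1, -3]] with P⁻¹ = [[3, -5], [1, -2]], and T = P·diag(2, -3)·P⁻¹.
Then T⁸ = P·diag(256, 6561)·P⁻¹ = [[512, -32805], [256, -19683]] · [[3, -5], [1, -2]] = [[-31269, 63050], [-18915, 38086]].

[[-31269, 63050], [-18915, 38086]]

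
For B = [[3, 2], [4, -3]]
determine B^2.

[[17, 0], [0, 17]]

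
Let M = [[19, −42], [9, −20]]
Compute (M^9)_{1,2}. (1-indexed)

tr M = −1 and det M = −2, so the characteristic polynomial is λ² − (−1)λ + (−2) with roots 1 and −2.
Eigenvectors give P = [[7, 2], [3, 1]] with P⁻¹ = [[1, −2], [−3, 7]], and M = P·diag(1, −2)·P⁻¹.
Then M^9 = P·diag(1, −512)·P⁻¹ = [[7, −1024], [3, −512]] · [[1, −2], [−3, 7]] = [[3079, −7182], [1539, −3590]].

−7182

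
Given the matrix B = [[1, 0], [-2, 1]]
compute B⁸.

B = I + N where N = [[0, 0], [-2, 0]] is strictly lower-triangular, so N² = 0.
(I + N)⁸ = I + 8·N = [[1, 0], [-16, 1]].

[[1, 0], [-16, 1]]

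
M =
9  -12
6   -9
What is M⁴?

tr M = 0 and det M = -9, so the characteristic polynomial is λ² − (0)λ + (-9) with roots -3 and 3.
Eigenvectors give P = [[1, 2], [1, 1]] with P⁻¹ = [[-1, 2], [1, -1]], and M = P·diag(-3, 3)·P⁻¹.
Then M⁴ = P·diag(81, 81)·P⁻¹ = [[81, 162], [81, 81]] · [[-1, 2], [1, -1]] = [[81, 0], [0, 81]].

[[81, 0], [0, 81]]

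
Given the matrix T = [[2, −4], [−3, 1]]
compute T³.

T² = [[16, −12], [−9, 13]]
T³ = [[68, −76], [−57, 49]]

[[68, −76], [−57, 49]]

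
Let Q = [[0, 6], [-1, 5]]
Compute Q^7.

[[-3990, 12354], [-2059, 6305]]

tr Q = 5 and det Q = 6, so the characteristic polynomial is λ² − (5)λ + (6) with roots 2 and 3.
Eigenvectors give P = [[3, 2], [1, 1]] with P⁻¹ = [[1, -2], [-1, 3]], and Q = P·diag(2, 3)·P⁻¹.
Then Q^7 = P·diag(128, 2187)·P⁻¹ = [[384, 4374], [128, 2187]] · [[1, -2], [-1, 3]] = [[-3990, 12354], [-2059, 6305]].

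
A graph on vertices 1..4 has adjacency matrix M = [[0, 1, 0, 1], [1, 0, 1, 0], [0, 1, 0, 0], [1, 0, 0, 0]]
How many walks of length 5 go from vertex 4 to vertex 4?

The number of length-5 walks from vertex 4 to vertex 4 is entry (4,4) of M⁵, where M is the adjacency matrix.
M² = [[2, 0, 1, 0], [0, 2, 0, 1], [1, 0, 1, 0], [0, 1, 0, 1]]
M³ = [[0, 3, 0, 2], [3, 0, 2, 0], [0, 2, 0, 1], [2, 0, 1, 0]]
M⁴ = [[5, 0, 3, 0], [0, 5, 0, 3], [3, 0, 2, 0], [0, 3, 0, 2]]
M⁵ = [[0, 8, 0, 5], [8, 0, 5, 0], [0, 5, 0, 3], [5, 0, 3, 0]]

0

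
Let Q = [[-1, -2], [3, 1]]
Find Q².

[[-5, 0], [0, -5]]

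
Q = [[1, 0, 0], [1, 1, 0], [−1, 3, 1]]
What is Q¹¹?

[[1, 0, 0], [11, 1, 0], [154, 33, 1]]

Q = I + N where N = [[0, 0, 0], [1, 0, 0], [−1, 3, 0]] is strictly lower-triangular, so N³ = 0.
(I + N)¹¹ = I + 11·N + 55·N² = [[1, 0, 0], [11, 1, 0], [154, 33, 1]].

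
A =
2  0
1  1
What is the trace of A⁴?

17

A² = [[4, 0], [3, 1]]
A³ = [[8, 0], [7, 1]]
A⁴ = [[16, 0], [15, 1]]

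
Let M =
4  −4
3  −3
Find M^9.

M² = M (a projection; rank 1, trace 1), so M^9 = M.

[[4, −4], [3, −3]]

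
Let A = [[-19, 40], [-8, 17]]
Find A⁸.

[[32801, -65600], [13120, -26239]]

tr A = -2 and det A = -3, so the characteristic polynomial is λ² − (-2)λ + (-3) with roots 1 and -3.
Eigenvectors give P = [[-2, -5], [-1, -2]] with P⁻¹ = [[2, -5], [-1, 2]], and A = P·diag(1, -3)·P⁻¹.
Then A⁸ = P·diag(1, 6561)·P⁻¹ = [[-2, -32805], [-1, -13122]] · [[2, -5], [-1, 2]] = [[32801, -65600], [13120, -26239]].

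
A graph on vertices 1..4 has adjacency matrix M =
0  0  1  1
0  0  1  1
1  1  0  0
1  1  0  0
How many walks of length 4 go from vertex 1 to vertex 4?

The number of length-4 walks from vertex 1 to vertex 4 is entry (1,4) of M⁴, where M is the adjacency matrix.
M² = [[2, 2, 0, 0], [2, 2, 0, 0], [0, 0, 2, 2], [0, 0, 2, 2]]
M³ = [[0, 0, 4, 4], [0, 0, 4, 4], [4, 4, 0, 0], [4, 4, 0, 0]]
M⁴ = [[8, 8, 0, 0], [8, 8, 0, 0], [0, 0, 8, 8], [0, 0, 8, 8]]

0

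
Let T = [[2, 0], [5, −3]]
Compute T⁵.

tr T = −1 and det T = −6, so the characteristic polynomial is λ² − (−1)λ + (−6) with roots −3 and 2.
Eigenvectors give P = [[0, −1], [−1, −1]] with P⁻¹ = [[1, −1], [−1, 0]], and T = P·diag(−3, 2)·P⁻¹.
Then T⁵ = P·diag(−243, 32)·P⁻¹ = [[0, −32], [243, −32]] · [[1, −1], [−1, 0]] = [[32, 0], [275, −243]].

[[32, 0], [275, −243]]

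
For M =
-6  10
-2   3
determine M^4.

tr M = -3 and det M = 2, so the characteristic polynomial is λ² − (-3)λ + (2) with roots -2 and -1.
Eigenvectors give P = [[5, 2], [2, 1]] with P⁻¹ = [[1, -2], [-2, 5]], and M = P·diag(-2, -1)·P⁻¹.
Then M^4 = P·diag(16, 1)·P⁻¹ = [[80, 2], [32, 1]] · [[1, -2], [-2, 5]] = [[76, -150], [30, -59]].

[[76, -150], [30, -59]]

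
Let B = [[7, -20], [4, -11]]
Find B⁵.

tr B = -4 and det B = 3, so the characteristic polynomial is λ² − (-4)λ + (3) with roots -3 and -1.
Eigenvectors give P = [[2, 5], [1, 2]] with P⁻¹ = [[-2, 5], [1, -2]], and B = P·diag(-3, -1)·P⁻¹.
Then B⁵ = P·diag(-243, -1)·P⁻¹ = [[-486, -5], [-243, -2]] · [[-2, 5], [1, -2]] = [[967, -2420], [484, -1211]].

[[967, -2420], [484, -1211]]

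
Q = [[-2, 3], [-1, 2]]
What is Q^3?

Q² = I (check: tr Q = 0 and det Q = -1), so Q^3 = Q since 3 is odd.

[[-2, 3], [-1, 2]]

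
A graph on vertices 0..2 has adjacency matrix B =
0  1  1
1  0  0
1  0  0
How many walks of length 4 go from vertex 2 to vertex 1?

The number of length-4 walks from vertex 2 to vertex 1 is entry (2,1) of B⁴, where B is the adjacency matrix.
B² = [[2, 0, 0], [0, 1, 1], [0, 1, 1]]
B³ = [[0, 2, 2], [2, 0, 0], [2, 0, 0]]
B⁴ = [[4, 0, 0], [0, 2, 2], [0, 2, 2]]

2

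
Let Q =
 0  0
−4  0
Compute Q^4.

Q is strictly triangular, hence nilpotent: Q^2 = 0, so Q^4 = 0.

[[0, 0], [0, 0]]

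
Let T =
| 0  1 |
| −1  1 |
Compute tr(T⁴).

T² = [[−1, 1], [−1, 0]]
T³ = [[−1, 0], [0, −1]]
T⁴ = [[0, −1], [1, −1]]

−1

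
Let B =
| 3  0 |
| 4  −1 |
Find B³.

tr B = 2 and det B = −3, so the characteristic polynomial is λ² − (2)λ + (−3) with roots 3 and −1.
Eigenvectors give P = [[1, 0], [1, −1]] with P⁻¹ = [[1, 0], [1, −1]], and B = P·diag(3, −1)·P⁻¹.
Then B³ = P·diag(27, −1)·P⁻¹ = [[27, 0], [27, 1]] · [[1, 0], [1, −1]] = [[27, 0], [28, −1]].

[[27, 0], [28, −1]]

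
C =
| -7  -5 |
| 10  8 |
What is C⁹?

tr C = 1 and det C = -6, so the characteristic polynomial is λ² − (1)λ + (-6) with roots 3 and -2.
Eigenvectors give P = [[-1, 1], [2, -1]] with P⁻¹ = [[1, 1], [2, 1]], and C = P·diag(3, -2)·P⁻¹.
Then C⁹ = P·diag(19683, -512)·P⁻¹ = [[-19683, -512], [39366, 512]] · [[1, 1], [2, 1]] = [[-20707, -20195], [40390, 39878]].

[[-20707, -20195], [40390, 39878]]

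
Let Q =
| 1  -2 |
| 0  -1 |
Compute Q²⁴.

[[1, 0], [0, 1]]

Q² = I (check: tr Q = 0 and det Q = -1), so Q²⁴ = I since 24 is even.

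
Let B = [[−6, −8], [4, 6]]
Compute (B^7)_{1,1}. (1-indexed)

tr B = 0 and det B = −4, so the characteristic polynomial is λ² − (0)λ + (−4) with roots −2 and 2.
Eigenvectors give P = [[−2, 1], [1, −1]] with P⁻¹ = [[−1, −1], [−1, −2]], and B = P·diag(−2, 2)·P⁻¹.
Then B^7 = P·diag(−128, 128)·P⁻¹ = [[256, 128], [−128, −128]] · [[−1, −1], [−1, −2]] = [[−384, −512], [256, 384]].

−384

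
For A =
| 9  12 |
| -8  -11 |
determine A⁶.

tr A = -2 and det A = -3, so the characteristic polynomial is λ² − (-2)λ + (-3) with roots -3 and 1.
Eigenvectors give P = [[-1, 3], [1, -2]] with P⁻¹ = [[2, 3], [1, 1]], and A = P·diag(-3, 1)·P⁻¹.
Then A⁶ = P·diag(729, 1)·P⁻¹ = [[-729, 3], [729, -2]] · [[2, 3], [1, 1]] = [[-1455, -2184], [1456, 2185]].

[[-1455, -2184], [1456, 2185]]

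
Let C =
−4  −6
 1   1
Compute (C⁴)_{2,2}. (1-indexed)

−29

tr C = −3 and det C = 2, so the characteristic polynomial is λ² − (−3)λ + (2) with roots −1 and −2.
Eigenvectors give P = [[2, −3], [−1, 1]] with P⁻¹ = [[−1, −3], [−1, −2]], and C = P·diag(−1, −2)·P⁻¹.
Then C⁴ = P·diag(1, 16)·P⁻¹ = [[2, −48], [−1, 16]] · [[−1, −3], [−1, −2]] = [[46, 90], [−15, −29]].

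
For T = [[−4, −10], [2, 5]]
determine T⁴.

T² = T (a projection; rank 1, trace 1), so T⁴ = T.

[[−4, −10], [2, 5]]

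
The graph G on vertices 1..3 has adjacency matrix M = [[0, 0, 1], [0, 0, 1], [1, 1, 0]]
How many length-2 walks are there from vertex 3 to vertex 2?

0

The number of length-2 walks from vertex 3 to vertex 2 is entry (3,2) of M², where M is the adjacency matrix.
M² = [[1, 1, 0], [1, 1, 0], [0, 0, 2]]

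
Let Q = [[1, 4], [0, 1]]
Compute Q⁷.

Q = I + N where N = [[0, 4], [0, 0]] is strictly upper-triangular, so N² = 0.
(I + N)⁷ = I + 7·N = [[1, 28], [0, 1]].

[[1, 28], [0, 1]]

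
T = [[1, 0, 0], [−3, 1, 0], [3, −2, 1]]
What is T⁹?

T = I + N where N = [[0, 0, 0], [−3, 0, 0], [3, −2, 0]] is strictly lower-triangular, so N³ = 0.
(I + N)⁹ = I + 9·N + 36·N² = [[1, 0, 0], [−27, 1, 0], [243, −18, 1]].

[[1, 0, 0], [−27, 1, 0], [243, −18, 1]]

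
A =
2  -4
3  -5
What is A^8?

tr A = -3 and det A = 2, so the characteristic polynomial is λ² − (-3)λ + (2) with roots -2 and -1.
Eigenvectors give P = [[1, 4], [1, 3]] with P⁻¹ = [[-3, 4], [1, -1]], and A = P·diag(-2, -1)·P⁻¹.
Then A^8 = P·diag(256, 1)·P⁻¹ = [[256, 4], [256, 3]] · [[-3, 4], [1, -1]] = [[-764, 1020], [-765, 1021]].

[[-764, 1020], [-765, 1021]]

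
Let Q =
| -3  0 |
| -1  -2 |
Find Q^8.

tr Q = -5 and det Q = 6, so the characteristic polynomial is λ² − (-5)λ + (6) with roots -2 and -3.
Eigenvectors give P = [[0, 1], [-1, 1]] with P⁻¹ = [[1, -1], [1, 0]], and Q = P·diag(-2, -3)·P⁻¹.
Then Q^8 = P·diag(256, 6561)·P⁻¹ = [[0, 6561], [-256, 6561]] · [[1, -1], [1, 0]] = [[6561, 0], [6305, 256]].

[[6561, 0], [6305, 256]]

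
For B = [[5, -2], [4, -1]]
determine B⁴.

tr B = 4 and det B = 3, so the characteristic polynomial is λ² − (4)λ + (3) with roots 1 and 3.
Eigenvectors give P = [[-1, 1], [-2, 1]] with P⁻¹ = [[1, -1], [2, -1]], and B = P·diag(1, 3)·P⁻¹.
Then B⁴ = P·diag(1, 81)·P⁻¹ = [[-1, 81], [-2, 81]] · [[1, -1], [2, -1]] = [[161, -80], [160, -79]].

[[161, -80], [160, -79]]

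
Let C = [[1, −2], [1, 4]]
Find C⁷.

[[−1931, −4118], [2059, 4246]]

tr C = 5 and det C = 6, so the characteristic polynomial is λ² − (5)λ + (6) with roots 2 and 3.
Eigenvectors give P = [[−2, −1], [1, 1]] with P⁻¹ = [[−1, −1], [1, 2]], and C = P·diag(2, 3)·P⁻¹.
Then C⁷ = P·diag(128, 2187)·P⁻¹ = [[−256, −2187], [128, 2187]] · [[−1, −1], [1, 2]] = [[−1931, −4118], [2059, 4246]].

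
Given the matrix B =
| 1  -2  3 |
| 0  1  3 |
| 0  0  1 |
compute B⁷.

B = I + N where N = [[0, -2, 3], [0, 0, 3], [0, 0, 0]] is strictly upper-triangular, so N³ = 0.
(I + N)⁷ = I + 7·N + 21·N² = [[1, -14, -105], [0, 1, 21], [0, 0, 1]].

[[1, -14, -105], [0, 1, 21], [0, 0, 1]]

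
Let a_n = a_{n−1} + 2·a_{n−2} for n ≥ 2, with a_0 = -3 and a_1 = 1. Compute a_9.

With companion matrix B = [[1, 2], [1, 0]], [a_n, a_{n−1}]ᵀ = B·[a_{n−1}, a_{n−2}]ᵀ, so [a_9, a_8]ᵀ = B⁸·[a_1, a_0]ᵀ.
B⁸ = [[171, 170], [85, 86]], giving [a_9, a_8]ᵀ = [[-339], [-173]].

-339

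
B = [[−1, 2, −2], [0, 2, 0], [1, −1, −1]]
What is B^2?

[[−1, 4, 4], [0, 4, 0], [−2, 1, −1]]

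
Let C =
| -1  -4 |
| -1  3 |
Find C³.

[[3, -44], [-11, 47]]

C² = [[5, -8], [-2, 13]]
C³ = [[3, -44], [-11, 47]]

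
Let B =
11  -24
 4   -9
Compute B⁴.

[[241, -480], [80, -159]]

tr B = 2 and det B = -3, so the characteristic polynomial is λ² − (2)λ + (-3) with roots 3 and -1.
Eigenvectors give P = [[3, -2], [1, -1]] with P⁻¹ = [[1, -2], [1, -3]], and B = P·diag(3, -1)·P⁻¹.
Then B⁴ = P·diag(81, 1)·P⁻¹ = [[243, -2], [81, -1]] · [[1, -2], [1, -3]] = [[241, -480], [80, -159]].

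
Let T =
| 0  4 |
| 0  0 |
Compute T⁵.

T is strictly triangular, hence nilpotent: T² = 0, so T⁵ = 0.

[[0, 0], [0, 0]]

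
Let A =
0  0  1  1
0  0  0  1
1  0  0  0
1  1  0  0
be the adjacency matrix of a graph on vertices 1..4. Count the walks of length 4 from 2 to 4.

The number of length-4 walks from vertex 2 to vertex 4 is entry (2,4) of A⁴, where A is the adjacency matrix.
A² = [[2, 1, 0, 0], [1, 1, 0, 0], [0, 0, 1, 1], [0, 0, 1, 2]]
A³ = [[0, 0, 2, 3], [0, 0, 1, 2], [2, 1, 0, 0], [3, 2, 0, 0]]
A⁴ = [[5, 3, 0, 0], [3, 2, 0, 0], [0, 0, 2, 3], [0, 0, 3, 5]]

0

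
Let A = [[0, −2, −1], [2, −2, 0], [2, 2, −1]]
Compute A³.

[[6, 10, 5], [−4, 4, 6], [−22, 14, −1]]

A² = [[−6, 2, 1], [−4, 0, −2], [2, −10, −1]]
A³ = [[6, 10, 5], [−4, 4, 6], [−22, 14, −1]]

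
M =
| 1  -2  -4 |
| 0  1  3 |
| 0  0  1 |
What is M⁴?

[[1, -8, -52], [0, 1, 12], [0, 0, 1]]

M = I + N where N = [[0, -2, -4], [0, 0, 3], [0, 0, 0]] is strictly upper-triangular, so N³ = 0.
(I + N)⁴ = I + 4·N + 6·N² = [[1, -8, -52], [0, 1, 12], [0, 0, 1]].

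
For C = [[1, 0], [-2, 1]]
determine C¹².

C = I + N where N = [[0, 0], [-2, 0]] is strictly lower-triangular, so N² = 0.
(I + N)¹² = I + 12·N = [[1, 0], [-24, 1]].

[[1, 0], [-24, 1]]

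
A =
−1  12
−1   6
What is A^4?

[[−179, 780], [−65, 276]]

tr A = 5 and det A = 6, so the characteristic polynomial is λ² − (5)λ + (6) with roots 2 and 3.
Eigenvectors give P = [[−4, −3], [−1, −1]] with P⁻¹ = [[−1, 3], [1, −4]], and A = P·diag(2, 3)·P⁻¹.
Then A^4 = P·diag(16, 81)·P⁻¹ = [[−64, −243], [−16, −81]] · [[−1, 3], [1, −4]] = [[−179, 780], [−65, 276]].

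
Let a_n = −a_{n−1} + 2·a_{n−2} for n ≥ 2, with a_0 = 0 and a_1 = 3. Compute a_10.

With companion matrix Q = [[−1, 2], [1, 0]], [a_n, a_{n−1}]ᵀ = Q·[a_{n−1}, a_{n−2}]ᵀ, so [a_10, a_9]ᵀ = Q^9·[a_1, a_0]ᵀ.
Q^9 = [[−341, 342], [171, −170]], giving [a_10, a_9]ᵀ = [[−1023], [513]].

−1023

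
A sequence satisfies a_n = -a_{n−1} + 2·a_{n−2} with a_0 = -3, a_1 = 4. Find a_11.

4778

With companion matrix Q = [[-1, 2], [1, 0]], [a_n, a_{n−1}]ᵀ = Q·[a_{n−1}, a_{n−2}]ᵀ, so [a_11, a_10]ᵀ = Q¹⁰·[a_1, a_0]ᵀ.
Q¹⁰ = [[683, -682], [-341, 342]], giving [a_11, a_10]ᵀ = [[4778], [-2390]].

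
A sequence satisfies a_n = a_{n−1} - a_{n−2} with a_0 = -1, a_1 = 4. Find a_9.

With companion matrix M = [[1, -1], [1, 0]], [a_n, a_{n−1}]ᵀ = M·[a_{n−1}, a_{n−2}]ᵀ, so [a_9, a_8]ᵀ = M⁸·[a_1, a_0]ᵀ.
M⁸ = [[0, -1], [1, -1]], giving [a_9, a_8]ᵀ = [[1], [5]].

1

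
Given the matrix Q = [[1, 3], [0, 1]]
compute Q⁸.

Q = I + N where N = [[0, 3], [0, 0]] is strictly upper-triangular, so N² = 0.
(I + N)⁸ = I + 8·N = [[1, 24], [0, 1]].

[[1, 24], [0, 1]]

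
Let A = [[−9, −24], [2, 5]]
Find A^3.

tr A = −4 and det A = 3, so the characteristic polynomial is λ² − (−4)λ + (3) with roots −3 and −1.
Eigenvectors give P = [[4, 3], [−1, −1]] with P⁻¹ = [[1, 3], [−1, −4]], and A = P·diag(−3, −1)·P⁻¹.
Then A^3 = P·diag(−27, −1)·P⁻¹ = [[−108, −3], [27, 1]] · [[1, 3], [−1, −4]] = [[−105, −312], [26, 77]].

[[−105, −312], [26, 77]]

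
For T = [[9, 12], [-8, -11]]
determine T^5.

[[489, 732], [-488, -731]]

tr T = -2 and det T = -3, so the characteristic polynomial is λ² − (-2)λ + (-3) with roots -3 and 1.
Eigenvectors give P = [[-1, 3], [1, -2]] with P⁻¹ = [[2, 3], [1, 1]], and T = P·diag(-3, 1)·P⁻¹.
Then T^5 = P·diag(-243, 1)·P⁻¹ = [[243, 3], [-243, -2]] · [[2, 3], [1, 1]] = [[489, 732], [-488, -731]].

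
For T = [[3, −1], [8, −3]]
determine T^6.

[[1, 0], [0, 1]]

T² = I (check: tr T = 0 and det T = −1), so T^6 = I since 6 is even.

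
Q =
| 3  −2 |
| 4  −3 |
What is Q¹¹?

Q² = I (check: tr Q = 0 and det Q = −1), so Q¹¹ = Q since 11 is odd.

[[3, −2], [4, −3]]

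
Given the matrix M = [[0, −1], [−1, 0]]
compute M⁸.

[[1, 0], [0, 1]]

M² = I (check: tr M = 0 and det M = −1), so M⁸ = I since 8 is even.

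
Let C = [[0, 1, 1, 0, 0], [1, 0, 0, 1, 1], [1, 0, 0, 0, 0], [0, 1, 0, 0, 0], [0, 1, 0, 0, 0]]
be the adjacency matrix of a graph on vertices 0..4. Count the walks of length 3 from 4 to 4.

The number of length-3 walks from vertex 4 to vertex 4 is entry (4,4) of C³, where C is the adjacency matrix.
C² = [[2, 0, 0, 1, 1], [0, 3, 1, 0, 0], [0, 1, 1, 0, 0], [1, 0, 0, 1, 1], [1, 0, 0, 1, 1]]
C³ = [[0, 4, 2, 0, 0], [4, 0, 0, 3, 3], [2, 0, 0, 1, 1], [0, 3, 1, 0, 0], [0, 3, 1, 0, 0]]

0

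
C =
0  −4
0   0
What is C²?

[[0, 0], [0, 0]]

C is strictly triangular, hence nilpotent: C² = 0, so C² = 0.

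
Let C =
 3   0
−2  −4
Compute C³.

C² = [[9, 0], [2, 16]]
C³ = [[27, 0], [−26, −64]]

[[27, 0], [−26, −64]]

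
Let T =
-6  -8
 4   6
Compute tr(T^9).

tr T = 0 and det T = -4, so the characteristic polynomial is λ² − (0)λ + (-4) with roots 2 and -2.
Eigenvectors give P = [[-1, -2], [1, 1]] with P⁻¹ = [[1, 2], [-1, -1]], and T = P·diag(2, -2)·P⁻¹.
Then T^9 = P·diag(512, -512)·P⁻¹ = [[-512, 1024], [512, -512]] · [[1, 2], [-1, -1]] = [[-1536, -2048], [1024, 1536]].

0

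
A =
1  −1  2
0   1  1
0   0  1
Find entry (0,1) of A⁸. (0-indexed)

A = I + N where N = [[0, −1, 2], [0, 0, 1], [0, 0, 0]] is strictly upper-triangular, so N³ = 0.
(I + N)⁸ = I + 8·N + 28·N² = [[1, −8, −12], [0, 1, 8], [0, 0, 1]].

−8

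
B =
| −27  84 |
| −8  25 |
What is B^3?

tr B = −2 and det B = −3, so the characteristic polynomial is λ² − (−2)λ + (−3) with roots −3 and 1.
Eigenvectors give P = [[7, 3], [2, 1]] with P⁻¹ = [[1, −3], [−2, 7]], and B = P·diag(−3, 1)·P⁻¹.
Then B^3 = P·diag(−27, 1)·P⁻¹ = [[−189, 3], [−54, 1]] · [[1, −3], [−2, 7]] = [[−195, 588], [−56, 169]].

[[−195, 588], [−56, 169]]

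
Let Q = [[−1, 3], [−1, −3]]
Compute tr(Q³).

8

Q² = [[−2, −12], [4, 6]]
Q³ = [[14, 30], [−10, −6]]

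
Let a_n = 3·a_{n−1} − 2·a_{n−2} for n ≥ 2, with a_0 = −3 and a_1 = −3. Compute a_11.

−3

With companion matrix M = [[3, −2], [1, 0]], [a_n, a_{n−1}]ᵀ = M·[a_{n−1}, a_{n−2}]ᵀ, so [a_11, a_10]ᵀ = M¹⁰·[a_1, a_0]ᵀ.
M¹⁰ = [[2047, −2046], [1023, −1022]], giving [a_11, a_10]ᵀ = [[−3], [−3]].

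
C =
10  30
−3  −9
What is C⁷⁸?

C² = C (a projection; rank 1, trace 1), so C⁷⁸ = C.

[[10, 30], [−3, −9]]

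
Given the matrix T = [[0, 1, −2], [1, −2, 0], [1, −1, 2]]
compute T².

[[−1, 0, −4], [−2, 5, −2], [1, 1, 2]]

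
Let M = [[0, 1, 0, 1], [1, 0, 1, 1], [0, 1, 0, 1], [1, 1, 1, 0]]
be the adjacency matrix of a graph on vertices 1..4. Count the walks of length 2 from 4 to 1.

1

The number of length-2 walks from vertex 4 to vertex 1 is entry (4,1) of M², where M is the adjacency matrix.
M² = [[2, 1, 2, 1], [1, 3, 1, 2], [2, 1, 2, 1], [1, 2, 1, 3]]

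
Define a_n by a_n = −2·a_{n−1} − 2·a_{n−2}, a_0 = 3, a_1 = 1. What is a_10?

With companion matrix M = [[−2, −2], [1, 0]], [a_n, a_{n−1}]ᵀ = M·[a_{n−1}, a_{n−2}]ᵀ, so [a_10, a_9]ᵀ = M^9·[a_1, a_0]ᵀ.
M^9 = [[−32, −32], [16, 0]], giving [a_10, a_9]ᵀ = [[−128], [16]].

−128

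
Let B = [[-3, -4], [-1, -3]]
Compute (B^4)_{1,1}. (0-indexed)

B^2 = [[13, 24], [6, 13]]
B^3 = [[-63, -124], [-31, -63]]
B^4 = [[313, 624], [156, 313]]

313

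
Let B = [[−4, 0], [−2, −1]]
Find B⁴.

B² = [[16, 0], [10, 1]]
B³ = [[−64, 0], [−42, −1]]
B⁴ = [[256, 0], [170, 1]]

[[256, 0], [170, 1]]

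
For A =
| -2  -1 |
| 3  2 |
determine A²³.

[[-2, -1], [3, 2]]

A² = I (check: tr A = 0 and det A = -1), so A²³ = A since 23 is odd.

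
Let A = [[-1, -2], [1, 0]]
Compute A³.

[[3, 2], [-1, 2]]

A² = [[-1, 2], [-1, -2]]
A³ = [[3, 2], [-1, 2]]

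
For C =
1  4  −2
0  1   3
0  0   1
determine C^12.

C = I + N where N = [[0, 4, −2], [0, 0, 3], [0, 0, 0]] is strictly upper-triangular, so N^3 = 0.
(I + N)^12 = I + 12·N + 66·N^2 = [[1, 48, 768], [0, 1, 36], [0, 0, 1]].

[[1, 48, 768], [0, 1, 36], [0, 0, 1]]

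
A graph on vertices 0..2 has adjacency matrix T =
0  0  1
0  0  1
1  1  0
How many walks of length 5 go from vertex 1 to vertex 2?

The number of length-5 walks from vertex 1 to vertex 2 is entry (1,2) of T^5, where T is the adjacency matrix.
T^2 = [[1, 1, 0], [1, 1, 0], [0, 0, 2]]
T^3 = [[0, 0, 2], [0, 0, 2], [2, 2, 0]]
T^4 = [[2, 2, 0], [2, 2, 0], [0, 0, 4]]
T^5 = [[0, 0, 4], [0, 0, 4], [4, 4, 0]]

4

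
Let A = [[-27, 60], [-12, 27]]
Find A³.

[[-243, 540], [-108, 243]]

tr A = 0 and det A = -9, so the characteristic polynomial is λ² − (0)λ + (-9) with roots -3 and 3.
Eigenvectors give P = [[5, 2], [2, 1]] with P⁻¹ = [[1, -2], [-2, 5]], and A = P·diag(-3, 3)·P⁻¹.
Then A³ = P·diag(-27, 27)·P⁻¹ = [[-135, 54], [-54, 27]] · [[1, -2], [-2, 5]] = [[-243, 540], [-108, 243]].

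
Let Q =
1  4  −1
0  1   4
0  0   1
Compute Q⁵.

[[1, 20, 155], [0, 1, 20], [0, 0, 1]]

Q = I + N where N = [[0, 4, −1], [0, 0, 4], [0, 0, 0]] is strictly upper-triangular, so N³ = 0.
(I + N)⁵ = I + 5·N + 10·N² = [[1, 20, 155], [0, 1, 20], [0, 0, 1]].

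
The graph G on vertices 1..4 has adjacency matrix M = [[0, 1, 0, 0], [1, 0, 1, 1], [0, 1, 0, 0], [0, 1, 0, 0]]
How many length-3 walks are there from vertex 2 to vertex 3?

The number of length-3 walks from vertex 2 to vertex 3 is entry (2,3) of M³, where M is the adjacency matrix.
M² = [[1, 0, 1, 1], [0, 3, 0, 0], [1, 0, 1, 1], [1, 0, 1, 1]]
M³ = [[0, 3, 0, 0], [3, 0, 3, 3], [0, 3, 0, 0], [0, 3, 0, 0]]

3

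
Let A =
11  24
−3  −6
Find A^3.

tr A = 5 and det A = 6, so the characteristic polynomial is λ² − (5)λ + (6) with roots 3 and 2.
Eigenvectors give P = [[−3, −8], [1, 3]] with P⁻¹ = [[−3, −8], [1, 3]], and A = P·diag(3, 2)·P⁻¹.
Then A^3 = P·diag(27, 8)·P⁻¹ = [[−81, −64], [27, 24]] · [[−3, −8], [1, 3]] = [[179, 456], [−57, −144]].

[[179, 456], [−57, −144]]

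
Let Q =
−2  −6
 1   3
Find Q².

[[−2, −6], [1, 3]]

Q² = Q (a projection; rank 1, trace 1), so Q² = Q.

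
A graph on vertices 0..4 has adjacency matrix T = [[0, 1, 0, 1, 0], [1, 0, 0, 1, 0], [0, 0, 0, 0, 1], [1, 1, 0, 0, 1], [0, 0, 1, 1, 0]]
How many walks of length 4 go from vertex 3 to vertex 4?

2

The number of length-4 walks from vertex 3 to vertex 4 is entry (3,4) of T⁴, where T is the adjacency matrix.
T² = [[2, 1, 0, 1, 1], [1, 2, 0, 1, 1], [0, 0, 1, 1, 0], [1, 1, 1, 3, 0], [1, 1, 0, 0, 2]]
T³ = [[2, 3, 1, 4, 1], [3, 2, 1, 4, 1], [1, 1, 0, 0, 2], [4, 4, 0, 2, 4], [1, 1, 2, 4, 0]]
T⁴ = [[7, 6, 1, 6, 5], [6, 7, 1, 6, 5], [1, 1, 2, 4, 0], [6, 6, 4, 12, 2], [5, 5, 0, 2, 6]]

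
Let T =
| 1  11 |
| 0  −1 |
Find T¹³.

T² = I (check: tr T = 0 and det T = −1), so T¹³ = T since 13 is odd.

[[1, 11], [0, −1]]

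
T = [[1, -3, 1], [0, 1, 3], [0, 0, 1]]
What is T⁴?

T = I + N where N = [[0, -3, 1], [0, 0, 3], [0, 0, 0]] is strictly upper-triangular, so N³ = 0.
(I + N)⁴ = I + 4·N + 6·N² = [[1, -12, -50], [0, 1, 12], [0, 0, 1]].

[[1, -12, -50], [0, 1, 12], [0, 0, 1]]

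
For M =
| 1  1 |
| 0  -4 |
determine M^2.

[[1, -3], [0, 16]]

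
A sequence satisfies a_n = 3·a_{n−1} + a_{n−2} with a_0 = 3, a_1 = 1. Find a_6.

With companion matrix T = [[3, 1], [1, 0]], [a_n, a_{n−1}]ᵀ = T·[a_{n−1}, a_{n−2}]ᵀ, so [a_6, a_5]ᵀ = T⁵·[a_1, a_0]ᵀ.
T⁵ = [[360, 109], [109, 33]], giving [a_6, a_5]ᵀ = [[687], [208]].

687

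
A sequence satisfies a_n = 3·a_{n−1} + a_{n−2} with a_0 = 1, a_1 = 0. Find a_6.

109

With companion matrix C = [[3, 1], [1, 0]], [a_n, a_{n−1}]ᵀ = C·[a_{n−1}, a_{n−2}]ᵀ, so [a_6, a_5]ᵀ = C⁵·[a_1, a_0]ᵀ.
C⁵ = [[360, 109], [109, 33]], giving [a_6, a_5]ᵀ = [[109], [33]].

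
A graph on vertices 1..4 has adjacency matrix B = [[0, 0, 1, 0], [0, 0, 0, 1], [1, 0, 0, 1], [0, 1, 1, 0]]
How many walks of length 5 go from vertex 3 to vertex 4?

The number of length-5 walks from vertex 3 to vertex 4 is entry (3,4) of B⁵, where B is the adjacency matrix.
B² = [[1, 0, 0, 1], [0, 1, 1, 0], [0, 1, 2, 0], [1, 0, 0, 2]]
B³ = [[0, 1, 2, 0], [1, 0, 0, 2], [2, 0, 0, 3], [0, 2, 3, 0]]
B⁴ = [[2, 0, 0, 3], [0, 2, 3, 0], [0, 3, 5, 0], [3, 0, 0, 5]]
B⁵ = [[0, 3, 5, 0], [3, 0, 0, 5], [5, 0, 0, 8], [0, 5, 8, 0]]

8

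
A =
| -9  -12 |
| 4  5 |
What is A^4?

[[321, 480], [-160, -239]]

tr A = -4 and det A = 3, so the characteristic polynomial is λ² − (-4)λ + (3) with roots -1 and -3.
Eigenvectors give P = [[-3, -2], [2, 1]] with P⁻¹ = [[1, 2], [-2, -3]], and A = P·diag(-1, -3)·P⁻¹.
Then A^4 = P·diag(1, 81)·P⁻¹ = [[-3, -162], [2, 81]] · [[1, 2], [-2, -3]] = [[321, 480], [-160, -239]].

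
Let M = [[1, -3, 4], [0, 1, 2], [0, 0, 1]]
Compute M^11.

[[1, -33, -286], [0, 1, 22], [0, 0, 1]]

M = I + N where N = [[0, -3, 4], [0, 0, 2], [0, 0, 0]] is strictly upper-triangular, so N^3 = 0.
(I + N)^11 = I + 11·N + 55·N^2 = [[1, -33, -286], [0, 1, 22], [0, 0, 1]].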